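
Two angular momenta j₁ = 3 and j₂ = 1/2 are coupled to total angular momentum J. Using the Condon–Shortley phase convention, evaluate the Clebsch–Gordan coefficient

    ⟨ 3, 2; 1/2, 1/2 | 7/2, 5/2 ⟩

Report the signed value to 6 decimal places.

j₁+j₂−J=0  J+j₁−j₂=6  J−j₁+j₂=1  j₁+j₂+J+1=8
(j₁±m₁, j₂±m₂, J±M) = (5,1,1,0,6,1)
P² = 86400/7
sum k=0..0:
  [0] +1/120 = 1/120
S = 1/120
C² = P²·S² = 6/7 ; C = +0.925820

+0.925820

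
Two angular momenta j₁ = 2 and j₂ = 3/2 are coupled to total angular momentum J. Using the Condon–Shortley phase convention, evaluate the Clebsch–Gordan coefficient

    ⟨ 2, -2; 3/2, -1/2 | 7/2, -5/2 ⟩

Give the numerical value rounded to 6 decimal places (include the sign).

j₁+j₂−J=0  J+j₁−j₂=4  J−j₁+j₂=3  j₁+j₂+J+1=8
(j₁±m₁, j₂±m₂, J±M) = (0,4,1,2,1,6)
P² = 6912/7
sum k=0..0:
  [0] +1/48 = 1/48
S = 1/48
C² = P²·S² = 3/7 ; C = +0.654654

+0.654654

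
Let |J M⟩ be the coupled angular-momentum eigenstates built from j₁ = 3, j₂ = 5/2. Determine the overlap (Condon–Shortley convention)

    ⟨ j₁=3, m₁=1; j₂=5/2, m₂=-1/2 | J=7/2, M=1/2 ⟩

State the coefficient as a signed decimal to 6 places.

-0.125988

√[8·2!4!3!/10! · 4!2!2!3!4!3!] = √(9216/175)
  +(−1)^0/∏(0,2,2,2,2,1)! = 1/16  (running 1/16)
  +(−1)^1/∏(1,1,1,1,3,2)! = -1/12  (running -1/48)
  +(−1)^2/∏(2,0,0,0,4,3)! = 1/288  (running -5/288)
⟨..|..⟩ = √(9216/175)·(-5/288) = -0.125988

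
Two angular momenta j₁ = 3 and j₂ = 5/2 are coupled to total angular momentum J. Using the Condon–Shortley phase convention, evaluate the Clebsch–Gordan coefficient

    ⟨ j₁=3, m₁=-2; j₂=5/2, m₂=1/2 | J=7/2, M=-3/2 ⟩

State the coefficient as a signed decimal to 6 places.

+√(2/21) = +0.308607

√[8·2!4!3!/10! · 1!5!3!2!2!5!] = √(1536/7)
  +(−1)^1/∏(1,1,4,2,0,1)! = -1/48  (running -1/48)
  +(−1)^2/∏(2,0,3,1,1,2)! = 1/24  (running 1/48)
⟨..|..⟩ = √(1536/7)·(1/48) = +0.308607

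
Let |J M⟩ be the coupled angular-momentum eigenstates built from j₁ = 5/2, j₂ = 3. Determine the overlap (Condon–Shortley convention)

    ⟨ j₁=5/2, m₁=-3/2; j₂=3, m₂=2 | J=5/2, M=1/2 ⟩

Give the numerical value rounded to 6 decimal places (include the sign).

-0.267261

triangle: 3!×2!×3!/9! = 72/362880
(j±m)!: 1!×4!×5!×1!×3!×2! = 34560
prefactor² = (2J+1)×Δ×N² = 288/7
  k=2: +1/(2!×1!×2!×3!×0!×0!) = 1/24
  k=3: −1/(3!×0!×1!×2!×1!×1!) = -1/12
Σ = -1/24  ⇒  CG² = 288/7×(-1/24)² = 1/14
CG = −√(1/14) = -0.267261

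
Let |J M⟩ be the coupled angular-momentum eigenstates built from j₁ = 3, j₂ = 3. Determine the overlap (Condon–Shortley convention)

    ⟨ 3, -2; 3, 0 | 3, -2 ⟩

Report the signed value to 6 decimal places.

+√(1/6) = +0.408248

triangle: 3!·3!·3!/10! = 216/3628800
(j±m)!: 1!·5!·3!·3!·1!·5! = 518400
prefactor² = (2J+1)·Δ·N² = 216
  k=2: +1/(2!·1!·3!·1!·0!·2!) = 1/24
  k=3: −1/(3!·0!·2!·0!·1!·3!) = -1/72
Σ = 1/36  ⇒  CG² = 216·1/36² = 1/6
CG = +√(1/6) = +0.408248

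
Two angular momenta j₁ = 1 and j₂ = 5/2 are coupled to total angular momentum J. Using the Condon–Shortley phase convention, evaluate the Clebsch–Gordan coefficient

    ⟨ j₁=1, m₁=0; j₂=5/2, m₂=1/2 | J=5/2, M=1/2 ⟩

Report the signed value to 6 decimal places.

√[6·1!1!4!/7! · 1!1!3!2!3!2!] = √(144/35)
  +(−1)^0/∏(0,1,1,3,0,1)! = 1/6  (running 1/6)
  +(−1)^1/∏(1,0,0,2,1,2)! = -1/4  (running -1/12)
⟨..|..⟩ = √(144/35)·(-1/12) = -0.169031

−√(1/35) ≈ -0.169031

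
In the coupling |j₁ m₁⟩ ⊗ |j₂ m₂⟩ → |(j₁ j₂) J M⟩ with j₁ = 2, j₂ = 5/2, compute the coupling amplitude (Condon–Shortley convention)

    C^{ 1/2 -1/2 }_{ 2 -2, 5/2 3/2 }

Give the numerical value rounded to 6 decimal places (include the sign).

+√(1/15) = +0.258199

j₁+j₂−J=4  J+j₁−j₂=0  J−j₁+j₂=1  j₁+j₂+J+1=6
(j₁±m₁, j₂±m₂, J±M) = (0,4,4,1,0,1)
P² = 192/5
sum k=4..4:
  [4] +1/24 = 1/24
S = 1/24
C² = P²·S² = 1/15 ; C = +0.258199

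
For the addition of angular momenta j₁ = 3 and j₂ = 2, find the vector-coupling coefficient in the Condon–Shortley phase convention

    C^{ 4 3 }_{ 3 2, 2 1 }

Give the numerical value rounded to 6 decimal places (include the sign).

+√(1/20) = +0.223607

j₁+j₂−J=1  J+j₁−j₂=5  J−j₁+j₂=3  j₁+j₂+J+1=10
(j₁±m₁, j₂±m₂, J±M) = (5,1,3,1,7,1)
P² = 6480
sum k=0..1:
  [0] +1/144 = 1/144
  [1] −1/240 = -1/240
S = 1/360
C² = P²·S² = 1/20 ; C = +0.223607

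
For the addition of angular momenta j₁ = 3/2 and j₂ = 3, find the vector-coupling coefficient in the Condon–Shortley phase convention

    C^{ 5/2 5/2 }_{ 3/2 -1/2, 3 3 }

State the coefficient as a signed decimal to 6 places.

+0.731925

triangle: 2!·1!·4!/8! = 48/40320
(j±m)!: 1!·2!·6!·0!·5!·0! = 172800
prefactor² = (2J+1)·Δ·N² = 8640/7
  k=2: +1/(2!·0!·0!·4!·1!·0!) = 1/48
Σ = 1/48  ⇒  CG² = 8640/7·1/48² = 15/28
CG = +√(15/28) = +0.731925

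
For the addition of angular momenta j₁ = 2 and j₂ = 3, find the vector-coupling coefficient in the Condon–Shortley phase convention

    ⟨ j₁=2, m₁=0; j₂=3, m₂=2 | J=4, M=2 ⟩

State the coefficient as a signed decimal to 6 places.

-0.585540  (= −√(12/35))

√[9·1!3!5!/10! · 2!2!5!1!6!2!] = √(8640/7)
  +(−1)^0/∏(0,1,2,5,1,0)! = 1/240  (running 1/240)
  +(−1)^1/∏(1,0,1,4,2,1)! = -1/48  (running -1/60)
⟨..|..⟩ = √(8640/7)·(-1/60) = -0.585540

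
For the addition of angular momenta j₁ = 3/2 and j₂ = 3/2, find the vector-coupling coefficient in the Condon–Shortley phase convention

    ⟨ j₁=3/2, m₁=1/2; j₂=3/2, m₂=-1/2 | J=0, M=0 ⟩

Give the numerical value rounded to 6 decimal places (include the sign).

triangle: 3!·0!·0!/4! = 6/24
(j±m)!: 2!·1!·1!·2!·0!·0! = 4
prefactor² = (2J+1)·Δ·N² = 1
  k=1: −1/(1!·2!·0!·0!·0!·0!) = -1/2
Σ = -1/2  ⇒  CG² = 1·(-1/2)² = 1/4
CG = −√(1/4) = -0.500000

−√(1/4) = -0.500000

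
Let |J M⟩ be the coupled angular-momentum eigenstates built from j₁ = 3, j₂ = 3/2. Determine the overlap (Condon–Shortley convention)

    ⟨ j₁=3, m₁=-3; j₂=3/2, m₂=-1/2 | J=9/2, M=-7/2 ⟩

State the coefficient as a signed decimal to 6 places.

triangle: 0!*6!*3!/10! = 4320/3628800
(j±m)!: 0!*6!*1!*2!*1!*8! = 58060800
prefactor² = (2J+1)*Δ*N² = 691200
  k=0: +1/(0!*0!*6!*1!*0!*2!) = 1/1440
Σ = 1/1440  ⇒  CG² = 691200*1/1440² = 1/3
CG = +√(1/3) = +0.577350

+0.577350  (= +√(1/3))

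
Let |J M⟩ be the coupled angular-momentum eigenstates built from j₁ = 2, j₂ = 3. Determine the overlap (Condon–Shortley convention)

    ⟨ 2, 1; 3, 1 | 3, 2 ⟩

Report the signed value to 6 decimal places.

triangle: 2!·2!·4!/9! = 96/362880
(j±m)!: 3!·1!·4!·2!·5!·1! = 34560
prefactor² = (2J+1)·Δ·N² = 64
  k=0: +1/(0!·2!·1!·4!·1!·0!) = 1/48
  k=1: −1/(1!·1!·0!·3!·2!·1!) = -1/12
Σ = -1/16  ⇒  CG² = 64·(-1/16)² = 1/4
CG = −√(1/4) = -0.500000

−√(1/4) = -0.500000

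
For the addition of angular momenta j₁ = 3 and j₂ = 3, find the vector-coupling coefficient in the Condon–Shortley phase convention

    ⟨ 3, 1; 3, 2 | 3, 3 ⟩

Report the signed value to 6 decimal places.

√[7·3!3!3!/10! · 4!2!5!1!6!0!] = √(1728)
  +(−1)^2/∏(2,1,0,3,3,0)! = 1/72  (running 1/72)
⟨..|..⟩ = √(1728)·(1/72) = +0.577350

+√(1/3) = +0.577350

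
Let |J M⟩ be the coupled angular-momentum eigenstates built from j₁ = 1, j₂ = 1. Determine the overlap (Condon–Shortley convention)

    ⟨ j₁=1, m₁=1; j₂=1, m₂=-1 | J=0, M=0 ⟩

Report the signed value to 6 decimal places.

triangle: 2!×0!×0!/3! = 2/6
(j±m)!: 2!×0!×0!×2!×0!×0! = 4
prefactor² = (2J+1)×Δ×N² = 4/3
  k=0: +1/(0!×2!×0!×0!×0!×0!) = 1/2
Σ = 1/2  ⇒  CG² = 4/3×1/2² = 1/3
CG = +√(1/3) = +0.577350

+√(1/3) ≈ +0.577350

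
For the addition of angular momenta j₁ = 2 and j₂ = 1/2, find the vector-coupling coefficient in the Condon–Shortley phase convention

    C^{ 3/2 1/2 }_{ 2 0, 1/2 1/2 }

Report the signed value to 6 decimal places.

−√(2/5) ≈ -0.632456

√[4·1!3!0!/5! · 2!2!1!0!2!1!] = √(8/5)
  +(−1)^1/∏(1,0,1,0,2,0)! = -1/2  (running -1/2)
⟨..|..⟩ = √(8/5)·(-1/2) = -0.632456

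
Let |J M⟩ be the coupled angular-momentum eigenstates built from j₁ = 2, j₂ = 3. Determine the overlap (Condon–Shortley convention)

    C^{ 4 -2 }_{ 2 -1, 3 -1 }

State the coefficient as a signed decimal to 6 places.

−√(1/28) ≈ -0.188982

√[9·1!3!5!/10! · 1!3!2!4!2!6!] = √(5184/7)
  +(−1)^0/∏(0,1,3,2,0,3)! = 1/72  (running 1/72)
  +(−1)^1/∏(1,0,2,1,1,4)! = -1/48  (running -1/144)
⟨..|..⟩ = √(5184/7)·(-1/144) = -0.188982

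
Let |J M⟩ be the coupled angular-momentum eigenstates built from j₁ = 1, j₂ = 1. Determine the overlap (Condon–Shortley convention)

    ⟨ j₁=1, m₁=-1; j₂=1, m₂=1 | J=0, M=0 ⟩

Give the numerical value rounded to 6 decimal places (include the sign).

+√(1/3) ≈ +0.577350

√[1·2!0!0!/3! · 0!2!2!0!0!0!] = √(4/3)
  +(−1)^2/∏(2,0,0,0,0,0)! = 1/2  (running 1/2)
⟨..|..⟩ = √(4/3)·(1/2) = +0.577350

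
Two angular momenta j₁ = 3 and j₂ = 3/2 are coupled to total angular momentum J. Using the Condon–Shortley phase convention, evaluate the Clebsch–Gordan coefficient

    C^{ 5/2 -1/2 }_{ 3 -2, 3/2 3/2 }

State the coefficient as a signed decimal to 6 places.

triangle: 2!*4!*1!/8! = 48/40320
(j±m)!: 1!*5!*3!*0!*2!*3! = 8640
prefactor² = (2J+1)*Δ*N² = 432/7
  k=2: +1/(2!*0!*3!*1!*1!*0!) = 1/12
Σ = 1/12  ⇒  CG² = 432/7*1/12² = 3/7
CG = +√(3/7) = +0.654654

+0.654654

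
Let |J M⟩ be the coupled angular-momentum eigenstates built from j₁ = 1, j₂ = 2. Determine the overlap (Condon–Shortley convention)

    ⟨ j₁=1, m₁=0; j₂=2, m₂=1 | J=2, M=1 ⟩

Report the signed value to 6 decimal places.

triangle: 1!×1!×3!/6! = 6/720
(j±m)!: 1!×1!×3!×1!×3!×1! = 36
prefactor² = (2J+1)×Δ×N² = 3/2
  k=0: +1/(0!×1!×1!×3!×0!×0!) = 1/6
  k=1: −1/(1!×0!×0!×2!×1!×1!) = -1/2
Σ = -1/3  ⇒  CG² = 3/2×(-1/3)² = 1/6
CG = −√(1/6) = -0.408248

−√(1/6) = -0.408248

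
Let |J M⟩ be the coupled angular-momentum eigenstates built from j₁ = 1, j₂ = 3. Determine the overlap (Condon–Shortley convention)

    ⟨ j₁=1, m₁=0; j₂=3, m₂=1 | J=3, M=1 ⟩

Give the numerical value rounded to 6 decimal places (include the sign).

triangle: 1!*1!*5!/8! = 120/40320
(j±m)!: 1!*1!*4!*2!*4!*2! = 2304
prefactor² = (2J+1)*Δ*N² = 48
  k=0: +1/(0!*1!*1!*4!*0!*1!) = 1/24
  k=1: −1/(1!*0!*0!*3!*1!*2!) = -1/12
Σ = -1/24  ⇒  CG² = 48*(-1/24)² = 1/12
CG = −√(1/12) = -0.288675

-0.288675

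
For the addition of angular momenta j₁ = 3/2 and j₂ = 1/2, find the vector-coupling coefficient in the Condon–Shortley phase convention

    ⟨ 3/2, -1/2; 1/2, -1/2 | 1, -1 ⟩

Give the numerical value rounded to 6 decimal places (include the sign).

j₁+j₂−J=1  J+j₁−j₂=2  J−j₁+j₂=0  j₁+j₂+J+1=4
(j₁±m₁, j₂±m₂, J±M) = (1,2,0,1,0,2)
P² = 1
sum k=0..0:
  [0] +1/2 = 1/2
S = 1/2
C² = P²·S² = 1/4 ; C = +0.500000

+0.500000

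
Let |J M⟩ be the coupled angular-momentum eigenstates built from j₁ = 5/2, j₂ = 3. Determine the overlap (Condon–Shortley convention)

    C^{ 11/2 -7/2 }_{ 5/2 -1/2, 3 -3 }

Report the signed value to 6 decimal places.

triangle: 0!*5!*6!/12! = 86400/479001600
(j±m)!: 2!*3!*0!*6!*2!*9! = 6270566400
prefactor² = (2J+1)*Δ*N² = 149299200/11
  k=0: +1/(0!*0!*3!*0!*2!*6!) = 1/8640
Σ = 1/8640  ⇒  CG² = 149299200/11*1/8640² = 2/11
CG = +√(2/11) = +0.426401

+0.426401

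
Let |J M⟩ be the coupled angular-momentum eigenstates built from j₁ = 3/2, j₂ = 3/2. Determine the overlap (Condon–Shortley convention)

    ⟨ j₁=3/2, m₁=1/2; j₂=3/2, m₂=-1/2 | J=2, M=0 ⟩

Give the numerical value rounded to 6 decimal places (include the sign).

+√(1/4) = +0.500000

triangle: 1!*2!*2!/6! = 4/720
(j±m)!: 2!*1!*1!*2!*2!*2! = 16
prefactor² = (2J+1)*Δ*N² = 4/9
  k=0: +1/(0!*1!*1!*1!*1!*1!) = 1
  k=1: −1/(1!*0!*0!*0!*2!*2!) = -1/4
Σ = 3/4  ⇒  CG² = 4/9*3/4² = 1/4
CG = +√(1/4) = +0.500000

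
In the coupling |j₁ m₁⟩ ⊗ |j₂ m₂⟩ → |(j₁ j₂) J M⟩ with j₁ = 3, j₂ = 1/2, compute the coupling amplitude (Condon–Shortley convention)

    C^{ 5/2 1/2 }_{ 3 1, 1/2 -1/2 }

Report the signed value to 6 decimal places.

+0.755929

√[6·1!5!0!/7! · 4!2!0!1!3!2!] = √(576/7)
  +(−1)^0/∏(0,1,2,0,3,0)! = 1/12  (running 1/12)
⟨..|..⟩ = √(576/7)·(1/12) = +0.755929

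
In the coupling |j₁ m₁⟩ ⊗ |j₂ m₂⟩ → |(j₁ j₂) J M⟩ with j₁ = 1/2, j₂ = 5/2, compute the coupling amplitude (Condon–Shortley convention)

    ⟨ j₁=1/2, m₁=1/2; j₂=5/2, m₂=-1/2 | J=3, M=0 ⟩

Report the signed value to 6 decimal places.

+0.707107  (= +√(1/2))

√[7·0!1!5!/7! · 1!0!2!3!3!3!] = √(72)
  +(−1)^0/∏(0,0,0,2,1,3)! = 1/12  (running 1/12)
⟨..|..⟩ = √(72)·(1/12) = +0.707107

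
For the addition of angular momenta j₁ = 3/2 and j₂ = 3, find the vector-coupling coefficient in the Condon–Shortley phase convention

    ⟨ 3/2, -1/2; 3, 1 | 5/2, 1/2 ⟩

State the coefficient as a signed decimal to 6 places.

√[6·2!1!4!/8! · 1!2!4!2!3!2!] = √(288/35)
  +(−1)^1/∏(1,1,1,3,0,1)! = -1/6  (running -1/6)
  +(−1)^2/∏(2,0,0,2,1,2)! = 1/8  (running -1/24)
⟨..|..⟩ = √(288/35)·(-1/24) = -0.119523

-0.119523  (= −√(1/70))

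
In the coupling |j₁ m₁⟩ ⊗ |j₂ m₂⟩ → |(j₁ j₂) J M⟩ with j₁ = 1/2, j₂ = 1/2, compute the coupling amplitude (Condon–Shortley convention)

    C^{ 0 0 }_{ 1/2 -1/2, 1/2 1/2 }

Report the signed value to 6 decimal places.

-0.707107

triangle: 1!·0!·0!/2! = 1/2
(j±m)!: 0!·1!·1!·0!·0!·0! = 1
prefactor² = (2J+1)·Δ·N² = 1/2
  k=1: −1/(1!·0!·0!·0!·0!·0!) = -1
Σ = -1  ⇒  CG² = 1/2·(-1)² = 1/2
CG = −√(1/2) = -0.707107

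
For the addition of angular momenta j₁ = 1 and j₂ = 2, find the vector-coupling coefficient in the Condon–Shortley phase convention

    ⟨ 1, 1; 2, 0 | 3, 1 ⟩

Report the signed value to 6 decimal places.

j₁+j₂−J=0  J+j₁−j₂=2  J−j₁+j₂=4  j₁+j₂+J+1=7
(j₁±m₁, j₂±m₂, J±M) = (2,0,2,2,4,2)
P² = 128/5
sum k=0..0:
  [0] +1/8 = 1/8
S = 1/8
C² = P²·S² = 2/5 ; C = +0.632456

+√(2/5) = +0.632456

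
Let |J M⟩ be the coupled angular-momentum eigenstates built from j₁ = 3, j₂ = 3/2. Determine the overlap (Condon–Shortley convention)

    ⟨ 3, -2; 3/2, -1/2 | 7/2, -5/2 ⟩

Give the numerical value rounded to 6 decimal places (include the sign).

√[8·1!5!2!/9! · 1!5!1!2!1!6!] = √(6400/7)
  +(−1)^0/∏(0,1,5,1,0,1)! = 1/120  (running 1/120)
  +(−1)^1/∏(1,0,4,0,1,2)! = -1/48  (running -1/80)
⟨..|..⟩ = √(6400/7)·(-1/80) = -0.377964

−√(1/7) = -0.377964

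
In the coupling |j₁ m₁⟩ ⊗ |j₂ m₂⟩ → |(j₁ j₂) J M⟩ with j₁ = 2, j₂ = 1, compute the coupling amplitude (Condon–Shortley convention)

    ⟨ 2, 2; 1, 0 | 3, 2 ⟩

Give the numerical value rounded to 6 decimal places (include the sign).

j₁+j₂−J=0  J+j₁−j₂=4  J−j₁+j₂=2  j₁+j₂+J+1=7
(j₁±m₁, j₂±m₂, J±M) = (4,0,1,1,5,1)
P² = 192
sum k=0..0:
  [0] +1/24 = 1/24
S = 1/24
C² = P²·S² = 1/3 ; C = +0.577350

+√(1/3) = +0.577350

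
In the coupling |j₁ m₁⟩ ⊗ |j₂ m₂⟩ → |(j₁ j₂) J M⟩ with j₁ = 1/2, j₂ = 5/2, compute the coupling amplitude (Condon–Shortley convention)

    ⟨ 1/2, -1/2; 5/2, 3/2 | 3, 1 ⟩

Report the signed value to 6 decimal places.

+0.577350  (= +√(1/3))

j₁+j₂−J=0  J+j₁−j₂=1  J−j₁+j₂=5  j₁+j₂+J+1=7
(j₁±m₁, j₂±m₂, J±M) = (0,1,4,1,4,2)
P² = 192
sum k=0..0:
  [0] +1/24 = 1/24
S = 1/24
C² = P²·S² = 1/3 ; C = +0.577350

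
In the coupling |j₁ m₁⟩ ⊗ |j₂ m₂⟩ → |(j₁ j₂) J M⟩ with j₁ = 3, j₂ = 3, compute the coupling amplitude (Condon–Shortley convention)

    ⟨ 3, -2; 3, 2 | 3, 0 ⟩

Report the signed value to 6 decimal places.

−√(1/6) ≈ -0.408248

j₁+j₂−J=3  J+j₁−j₂=3  J−j₁+j₂=3  j₁+j₂+J+1=10
(j₁±m₁, j₂±m₂, J±M) = (1,5,5,1,3,3)
P² = 216
sum k=2..3:
  [2] +1/72 = 1/72
  [3] −1/24 = -1/24
S = -1/36
C² = P²·S² = 1/6 ; C = -0.408248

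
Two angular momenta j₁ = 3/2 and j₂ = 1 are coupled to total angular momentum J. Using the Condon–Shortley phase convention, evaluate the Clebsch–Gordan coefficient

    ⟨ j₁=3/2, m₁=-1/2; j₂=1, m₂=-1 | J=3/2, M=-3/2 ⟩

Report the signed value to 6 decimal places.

j₁+j₂−J=1  J+j₁−j₂=2  J−j₁+j₂=1  j₁+j₂+J+1=5
(j₁±m₁, j₂±m₂, J±M) = (1,2,0,2,0,3)
P² = 8/5
sum k=0..0:
  [0] +1/2 = 1/2
S = 1/2
C² = P²·S² = 2/5 ; C = +0.632456

+0.632456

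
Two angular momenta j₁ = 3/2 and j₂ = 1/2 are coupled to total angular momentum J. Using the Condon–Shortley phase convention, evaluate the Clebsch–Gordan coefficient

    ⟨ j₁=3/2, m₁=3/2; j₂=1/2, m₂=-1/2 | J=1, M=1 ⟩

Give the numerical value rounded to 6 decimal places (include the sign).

√[3·1!2!0!/4! · 3!0!0!1!2!0!] = √(3)
  +(−1)^0/∏(0,1,0,0,2,0)! = 1/2  (running 1/2)
⟨..|..⟩ = √(3)·(1/2) = +0.866025

+√(3/4) ≈ +0.866025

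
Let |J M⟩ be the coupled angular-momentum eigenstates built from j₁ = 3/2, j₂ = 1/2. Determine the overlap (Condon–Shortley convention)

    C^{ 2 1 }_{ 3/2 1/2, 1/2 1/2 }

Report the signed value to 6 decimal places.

+√(3/4) = +0.866025

triangle: 0!·3!·1!/5! = 6/120
(j±m)!: 2!·1!·1!·0!·3!·1! = 12
prefactor² = (2J+1)·Δ·N² = 3
  k=0: +1/(0!·0!·1!·1!·2!·0!) = 1/2
Σ = 1/2  ⇒  CG² = 3·1/2² = 3/4
CG = +√(3/4) = +0.866025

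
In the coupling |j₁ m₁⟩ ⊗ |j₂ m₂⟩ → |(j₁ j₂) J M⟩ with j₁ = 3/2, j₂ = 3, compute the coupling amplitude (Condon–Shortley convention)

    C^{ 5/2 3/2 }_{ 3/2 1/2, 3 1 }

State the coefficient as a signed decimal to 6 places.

-0.591608  (= −√(7/20))

j₁+j₂−J=2  J+j₁−j₂=1  J−j₁+j₂=4  j₁+j₂+J+1=8
(j₁±m₁, j₂±m₂, J±M) = (2,1,4,2,4,1)
P² = 576/35
sum k=0..1:
  [0] +1/48 = 1/48
  [1] −1/6 = -1/6
S = -7/48
C² = P²·S² = 7/20 ; C = -0.591608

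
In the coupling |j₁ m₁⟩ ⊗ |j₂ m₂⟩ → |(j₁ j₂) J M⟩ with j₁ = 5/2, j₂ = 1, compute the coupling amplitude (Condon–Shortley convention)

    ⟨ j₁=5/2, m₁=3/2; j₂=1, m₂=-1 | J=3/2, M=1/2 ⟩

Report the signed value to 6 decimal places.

+0.632456  (= +√(2/5))

j₁+j₂−J=2  J+j₁−j₂=3  J−j₁+j₂=0  j₁+j₂+J+1=6
(j₁±m₁, j₂±m₂, J±M) = (4,1,0,2,2,1)
P² = 32/5
sum k=0..0:
  [0] +1/4 = 1/4
S = 1/4
C² = P²·S² = 2/5 ; C = +0.632456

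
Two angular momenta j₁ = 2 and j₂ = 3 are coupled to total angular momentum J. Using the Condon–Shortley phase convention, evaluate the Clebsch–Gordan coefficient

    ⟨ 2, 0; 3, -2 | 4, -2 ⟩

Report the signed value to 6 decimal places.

+√(12/35) = +0.585540

√[9·1!3!5!/10! · 2!2!1!5!2!6!] = √(8640/7)
  +(−1)^0/∏(0,1,2,1,1,4)! = 1/48  (running 1/48)
  +(−1)^1/∏(1,0,1,0,2,5)! = -1/240  (running 1/60)
⟨..|..⟩ = √(8640/7)·(1/60) = +0.585540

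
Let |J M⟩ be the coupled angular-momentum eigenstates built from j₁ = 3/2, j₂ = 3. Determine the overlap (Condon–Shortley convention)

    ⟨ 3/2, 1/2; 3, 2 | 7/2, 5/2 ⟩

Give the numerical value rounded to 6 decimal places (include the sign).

triangle: 1!×2!×5!/9! = 240/362880
(j±m)!: 2!×1!×5!×1!×6!×1! = 172800
prefactor² = (2J+1)×Δ×N² = 6400/7
  k=0: +1/(0!×1!×1!×5!×1!×0!) = 1/120
  k=1: −1/(1!×0!×0!×4!×2!×1!) = -1/48
Σ = -1/80  ⇒  CG² = 6400/7×(-1/80)² = 1/7
CG = −√(1/7) = -0.377964

-0.377964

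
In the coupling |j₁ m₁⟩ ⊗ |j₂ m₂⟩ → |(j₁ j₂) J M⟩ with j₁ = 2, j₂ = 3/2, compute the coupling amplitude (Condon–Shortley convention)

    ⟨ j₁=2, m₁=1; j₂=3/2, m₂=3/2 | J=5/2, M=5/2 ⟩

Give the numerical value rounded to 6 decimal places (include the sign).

−√(3/7) = -0.654654

triangle: 1!·3!·2!/7! = 12/5040
(j±m)!: 3!·1!·3!·0!·5!·0! = 4320
prefactor² = (2J+1)·Δ·N² = 432/7
  k=1: −1/(1!·0!·0!·2!·3!·0!) = -1/12
Σ = -1/12  ⇒  CG² = 432/7·(-1/12)² = 3/7
CG = −√(3/7) = -0.654654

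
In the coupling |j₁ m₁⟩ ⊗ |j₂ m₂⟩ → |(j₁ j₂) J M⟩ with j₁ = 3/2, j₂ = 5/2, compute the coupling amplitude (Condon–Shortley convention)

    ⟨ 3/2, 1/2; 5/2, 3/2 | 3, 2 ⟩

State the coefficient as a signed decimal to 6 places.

-0.288675  (= −√(1/12))

√[7·1!2!4!/8! · 2!1!4!1!5!1!] = √(48)
  +(−1)^0/∏(0,1,1,4,1,0)! = 1/24  (running 1/24)
  +(−1)^1/∏(1,0,0,3,2,1)! = -1/12  (running -1/24)
⟨..|..⟩ = √(48)·(-1/24) = -0.288675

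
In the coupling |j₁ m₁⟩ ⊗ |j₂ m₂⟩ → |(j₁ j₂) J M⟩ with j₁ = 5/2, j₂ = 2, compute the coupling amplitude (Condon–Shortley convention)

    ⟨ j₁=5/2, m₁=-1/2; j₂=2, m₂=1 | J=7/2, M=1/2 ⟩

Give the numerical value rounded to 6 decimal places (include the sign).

√[8·1!4!3!/9! · 2!3!3!1!4!3!] = √(1152/35)
  +(−1)^0/∏(0,1,3,3,1,0)! = 1/36  (running 1/36)
  +(−1)^1/∏(1,0,2,2,2,1)! = -1/8  (running -7/72)
⟨..|..⟩ = √(1152/35)·(-7/72) = -0.557773

−√(14/45) ≈ -0.557773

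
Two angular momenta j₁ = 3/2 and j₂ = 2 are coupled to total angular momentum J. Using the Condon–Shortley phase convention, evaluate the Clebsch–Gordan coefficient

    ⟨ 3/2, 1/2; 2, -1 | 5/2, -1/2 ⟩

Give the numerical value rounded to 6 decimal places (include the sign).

triangle: 1!·2!·3!/7! = 12/5040
(j±m)!: 2!·1!·1!·3!·2!·3! = 144
prefactor² = (2J+1)·Δ·N² = 72/35
  k=0: +1/(0!·1!·1!·1!·1!·2!) = 1/2
  k=1: −1/(1!·0!·0!·0!·2!·3!) = -1/12
Σ = 5/12  ⇒  CG² = 72/35·5/12² = 5/14
CG = +√(5/14) = +0.597614

+√(5/14) ≈ +0.597614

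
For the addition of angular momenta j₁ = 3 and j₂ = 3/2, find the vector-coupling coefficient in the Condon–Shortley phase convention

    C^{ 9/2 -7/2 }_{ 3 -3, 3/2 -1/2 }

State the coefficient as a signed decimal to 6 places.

triangle: 0!*6!*3!/10! = 4320/3628800
(j±m)!: 0!*6!*1!*2!*1!*8! = 58060800
prefactor² = (2J+1)*Δ*N² = 691200
  k=0: +1/(0!*0!*6!*1!*0!*2!) = 1/1440
Σ = 1/1440  ⇒  CG² = 691200*1/1440² = 1/3
CG = +√(1/3) = +0.577350

+√(1/3) = +0.577350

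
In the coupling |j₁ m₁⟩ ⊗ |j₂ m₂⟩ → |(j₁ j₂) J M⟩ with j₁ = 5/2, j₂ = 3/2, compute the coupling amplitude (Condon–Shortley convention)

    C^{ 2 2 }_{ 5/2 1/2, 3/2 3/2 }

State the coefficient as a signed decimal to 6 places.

√[5·2!3!1!/7! · 3!2!3!0!4!0!] = √(144/7)
  +(−1)^2/∏(2,0,0,1,3,0)! = 1/12  (running 1/12)
⟨..|..⟩ = √(144/7)·(1/12) = +0.377964

+√(1/7) ≈ +0.377964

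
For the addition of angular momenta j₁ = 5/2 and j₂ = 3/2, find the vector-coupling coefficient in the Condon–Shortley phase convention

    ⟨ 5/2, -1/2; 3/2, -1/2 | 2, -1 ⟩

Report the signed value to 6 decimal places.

−√(25/84) = -0.545545

triangle: 2!·3!·1!/7! = 12/5040
(j±m)!: 2!·3!·1!·2!·1!·3! = 144
prefactor² = (2J+1)·Δ·N² = 12/7
  k=0: +1/(0!·2!·3!·1!·0!·0!) = 1/12
  k=1: −1/(1!·1!·2!·0!·1!·1!) = -1/2
Σ = -5/12  ⇒  CG² = 12/7·(-5/12)² = 25/84
CG = −√(25/84) = -0.545545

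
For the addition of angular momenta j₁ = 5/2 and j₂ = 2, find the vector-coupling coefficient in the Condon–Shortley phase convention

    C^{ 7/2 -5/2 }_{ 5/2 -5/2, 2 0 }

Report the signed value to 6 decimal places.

−√(10/21) = -0.690066

j₁+j₂−J=1  J+j₁−j₂=4  J−j₁+j₂=3  j₁+j₂+J+1=9
(j₁±m₁, j₂±m₂, J±M) = (0,5,2,2,1,6)
P² = 7680/7
sum k=1..1:
  [1] −1/48 = -1/48
S = -1/48
C² = P²·S² = 10/21 ; C = -0.690066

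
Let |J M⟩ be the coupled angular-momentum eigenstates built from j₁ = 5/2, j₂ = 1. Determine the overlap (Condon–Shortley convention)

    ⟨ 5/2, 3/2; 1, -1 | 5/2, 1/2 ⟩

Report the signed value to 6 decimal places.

√[6·1!4!1!/7! · 4!1!0!2!3!2!] = √(576/35)
  +(−1)^0/∏(0,1,1,0,3,1)! = 1/6  (running 1/6)
⟨..|..⟩ = √(576/35)·(1/6) = +0.676123

+√(16/35) = +0.676123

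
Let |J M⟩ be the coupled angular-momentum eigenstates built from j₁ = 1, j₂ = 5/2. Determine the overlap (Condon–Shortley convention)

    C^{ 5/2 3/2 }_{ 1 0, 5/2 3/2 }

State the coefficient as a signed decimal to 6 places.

√[6·1!1!4!/7! · 1!1!4!1!4!1!] = √(576/35)
  +(−1)^0/∏(0,1,1,4,0,0)! = 1/24  (running 1/24)
  +(−1)^1/∏(1,0,0,3,1,1)! = -1/6  (running -1/8)
⟨..|..⟩ = √(576/35)·(-1/8) = -0.507093

-0.507093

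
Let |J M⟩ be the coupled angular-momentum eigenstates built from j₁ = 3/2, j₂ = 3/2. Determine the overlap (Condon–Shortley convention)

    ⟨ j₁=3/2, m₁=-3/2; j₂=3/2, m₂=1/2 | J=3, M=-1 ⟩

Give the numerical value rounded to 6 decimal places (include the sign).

triangle: 0!×3!×3!/7! = 36/5040
(j±m)!: 0!×3!×2!×1!×2!×4! = 576
prefactor² = (2J+1)×Δ×N² = 144/5
  k=0: +1/(0!×0!×3!×2!×0!×1!) = 1/12
Σ = 1/12  ⇒  CG² = 144/5×1/12² = 1/5
CG = +√(1/5) = +0.447214

+0.447214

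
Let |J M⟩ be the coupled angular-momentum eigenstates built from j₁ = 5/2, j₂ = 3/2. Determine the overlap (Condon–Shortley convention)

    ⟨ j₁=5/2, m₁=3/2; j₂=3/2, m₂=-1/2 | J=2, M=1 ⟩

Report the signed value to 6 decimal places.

j₁+j₂−J=2  J+j₁−j₂=3  J−j₁+j₂=1  j₁+j₂+J+1=7
(j₁±m₁, j₂±m₂, J±M) = (4,1,1,2,3,1)
P² = 24/7
sum k=0..1:
  [0] +1/4 = 1/4
  [1] −1/6 = -1/6
S = 1/12
C² = P²·S² = 1/42 ; C = +0.154303

+√(1/42) ≈ +0.154303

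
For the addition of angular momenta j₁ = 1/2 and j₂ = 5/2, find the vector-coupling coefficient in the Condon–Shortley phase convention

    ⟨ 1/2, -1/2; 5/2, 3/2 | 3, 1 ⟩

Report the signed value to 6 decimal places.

√[7·0!1!5!/7! · 0!1!4!1!4!2!] = √(192)
  +(−1)^0/∏(0,0,1,4,0,1)! = 1/24  (running 1/24)
⟨..|..⟩ = √(192)·(1/24) = +0.577350

+√(1/3) ≈ +0.577350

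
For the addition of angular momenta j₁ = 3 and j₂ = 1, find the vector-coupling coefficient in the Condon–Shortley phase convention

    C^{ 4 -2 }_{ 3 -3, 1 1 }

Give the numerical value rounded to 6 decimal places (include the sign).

triangle: 0!×6!×2!/9! = 1440/362880
(j±m)!: 0!×6!×2!×0!×2!×6! = 2073600
prefactor² = (2J+1)×Δ×N² = 518400/7
  k=0: +1/(0!×0!×6!×2!×0!×0!) = 1/1440
Σ = 1/1440  ⇒  CG² = 518400/7×1/1440² = 1/28
CG = +√(1/28) = +0.188982

+√(1/28) = +0.188982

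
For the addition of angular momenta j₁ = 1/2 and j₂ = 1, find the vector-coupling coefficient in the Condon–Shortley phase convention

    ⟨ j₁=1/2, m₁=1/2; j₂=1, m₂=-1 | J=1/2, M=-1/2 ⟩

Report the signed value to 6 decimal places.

triangle: 1!·0!·1!/3! = 1/6
(j±m)!: 1!·0!·0!·2!·0!·1! = 2
prefactor² = (2J+1)·Δ·N² = 2/3
  k=0: +1/(0!·1!·0!·0!·0!·1!) = 1
Σ = 1  ⇒  CG² = 2/3·1² = 2/3
CG = +√(2/3) = +0.816497

+0.816497  (= +√(2/3))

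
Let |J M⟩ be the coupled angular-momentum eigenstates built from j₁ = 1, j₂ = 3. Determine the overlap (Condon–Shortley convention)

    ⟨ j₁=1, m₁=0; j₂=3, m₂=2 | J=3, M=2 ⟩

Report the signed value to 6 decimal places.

-0.577350  (= −√(1/3))

√[7·1!1!5!/8! · 1!1!5!1!5!1!] = √(300)
  +(−1)^0/∏(0,1,1,5,0,0)! = 1/120  (running 1/120)
  +(−1)^1/∏(1,0,0,4,1,1)! = -1/24  (running -1/30)
⟨..|..⟩ = √(300)·(-1/30) = -0.577350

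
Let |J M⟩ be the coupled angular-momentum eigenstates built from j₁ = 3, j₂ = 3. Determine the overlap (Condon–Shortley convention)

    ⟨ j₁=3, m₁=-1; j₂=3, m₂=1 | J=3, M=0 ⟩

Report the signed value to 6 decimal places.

√[7·3!3!3!/10! · 2!4!4!2!3!3!] = √(864/25)
  +(−1)^1/∏(1,2,3,3,0,0)! = -1/72  (running -1/72)
  +(−1)^2/∏(2,1,2,2,1,1)! = 1/8  (running 1/9)
  +(−1)^3/∏(3,0,1,1,2,2)! = -1/24  (running 5/72)
⟨..|..⟩ = √(864/25)·(5/72) = +0.408248

+0.408248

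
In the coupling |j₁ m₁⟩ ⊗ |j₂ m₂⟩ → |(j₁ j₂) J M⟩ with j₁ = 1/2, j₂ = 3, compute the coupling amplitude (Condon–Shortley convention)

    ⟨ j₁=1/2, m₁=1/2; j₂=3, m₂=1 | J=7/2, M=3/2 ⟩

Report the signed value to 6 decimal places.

+0.845154  (= +√(5/7))

j₁+j₂−J=0  J+j₁−j₂=1  J−j₁+j₂=6  j₁+j₂+J+1=8
(j₁±m₁, j₂±m₂, J±M) = (1,0,4,2,5,2)
P² = 11520/7
sum k=0..0:
  [0] +1/48 = 1/48
S = 1/48
C² = P²·S² = 5/7 ; C = +0.845154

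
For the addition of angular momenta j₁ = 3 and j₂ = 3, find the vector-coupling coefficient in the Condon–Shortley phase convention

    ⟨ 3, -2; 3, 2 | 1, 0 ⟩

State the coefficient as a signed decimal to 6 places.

triangle: 5!·1!·1!/8! = 120/40320
(j±m)!: 1!·5!·5!·1!·1!·1! = 14400
prefactor² = (2J+1)·Δ·N² = 900/7
  k=4: +1/(4!·1!·1!·1!·0!·0!) = 1/24
  k=5: −1/(5!·0!·0!·0!·1!·1!) = -1/120
Σ = 1/30  ⇒  CG² = 900/7·1/30² = 1/7
CG = +√(1/7) = +0.377964

+√(1/7) ≈ +0.377964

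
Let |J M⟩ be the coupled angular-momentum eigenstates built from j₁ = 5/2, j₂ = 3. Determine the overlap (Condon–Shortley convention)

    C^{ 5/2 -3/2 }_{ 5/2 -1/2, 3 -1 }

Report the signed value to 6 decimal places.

triangle: 3!·2!·3!/9! = 72/362880
(j±m)!: 2!·3!·2!·4!·1!·4! = 13824
prefactor² = (2J+1)·Δ·N² = 576/35
  k=1: −1/(1!·2!·2!·1!·0!·2!) = -1/8
  k=2: +1/(2!·1!·1!·0!·1!·3!) = 1/12
Σ = -1/24  ⇒  CG² = 576/35·(-1/24)² = 1/35
CG = −√(1/35) = -0.169031

−√(1/35) ≈ -0.169031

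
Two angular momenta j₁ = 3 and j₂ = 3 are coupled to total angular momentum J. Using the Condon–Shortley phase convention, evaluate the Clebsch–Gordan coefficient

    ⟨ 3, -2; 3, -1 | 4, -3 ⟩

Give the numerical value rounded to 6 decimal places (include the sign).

triangle: 2!×4!×4!/11! = 1152/39916800
(j±m)!: 1!×5!×2!×4!×1!×7! = 29030400
prefactor² = (2J+1)×Δ×N² = 82944/11
  k=1: −1/(1!×1!×4!×1!×0!×3!) = -1/144
  k=2: +1/(2!×0!×3!×0!×1!×4!) = 1/288
Σ = -1/288  ⇒  CG² = 82944/11×(-1/288)² = 1/11
CG = −√(1/11) = -0.301511

−√(1/11) ≈ -0.301511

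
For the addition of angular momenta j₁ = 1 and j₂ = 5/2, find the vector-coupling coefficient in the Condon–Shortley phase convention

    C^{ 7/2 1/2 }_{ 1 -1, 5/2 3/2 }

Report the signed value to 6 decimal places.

triangle: 0!·2!·5!/8! = 240/40320
(j±m)!: 0!·2!·4!·1!·4!·3! = 6912
prefactor² = (2J+1)·Δ·N² = 2304/7
  k=0: +1/(0!·0!·2!·4!·0!·1!) = 1/48
Σ = 1/48  ⇒  CG² = 2304/7·1/48² = 1/7
CG = +√(1/7) = +0.377964

+0.377964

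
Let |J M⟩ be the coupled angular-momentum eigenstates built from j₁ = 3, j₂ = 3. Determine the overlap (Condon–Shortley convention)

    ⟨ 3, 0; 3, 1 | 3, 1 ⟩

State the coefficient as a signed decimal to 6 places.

+√(1/6) = +0.408248

j₁+j₂−J=3  J+j₁−j₂=3  J−j₁+j₂=3  j₁+j₂+J+1=10
(j₁±m₁, j₂±m₂, J±M) = (3,3,4,2,4,2)
P² = 864/25
sum k=1..3:
  [1] −1/24 = -1/24
  [2] +1/8 = 1/8
  [3] −1/72 = -1/72
S = 5/72
C² = P²·S² = 1/6 ; C = +0.408248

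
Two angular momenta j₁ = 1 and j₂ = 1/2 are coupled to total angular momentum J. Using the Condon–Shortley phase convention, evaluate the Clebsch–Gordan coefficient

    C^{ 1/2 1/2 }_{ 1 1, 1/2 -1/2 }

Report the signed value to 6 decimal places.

√[2·1!1!0!/3! · 2!0!0!1!1!0!] = √(2/3)
  +(−1)^0/∏(0,1,0,0,1,0)! = 1  (running 1)
⟨..|..⟩ = √(2/3)·(1) = +0.816497

+√(2/3) ≈ +0.816497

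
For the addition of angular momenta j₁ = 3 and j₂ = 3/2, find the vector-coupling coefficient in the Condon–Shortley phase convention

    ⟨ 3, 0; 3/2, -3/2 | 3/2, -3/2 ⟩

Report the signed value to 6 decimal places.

j₁+j₂−J=3  J+j₁−j₂=3  J−j₁+j₂=0  j₁+j₂+J+1=7
(j₁±m₁, j₂±m₂, J±M) = (3,3,0,3,0,3)
P² = 1296/35
sum k=0..0:
  [0] +1/36 = 1/36
S = 1/36
C² = P²·S² = 1/35 ; C = +0.169031

+√(1/35) ≈ +0.169031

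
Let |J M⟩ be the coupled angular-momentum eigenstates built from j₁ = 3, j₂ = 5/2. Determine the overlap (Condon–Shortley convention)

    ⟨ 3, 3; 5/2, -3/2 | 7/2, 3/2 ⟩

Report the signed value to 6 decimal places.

+√(2/7) ≈ +0.534522

j₁+j₂−J=2  J+j₁−j₂=4  J−j₁+j₂=3  j₁+j₂+J+1=10
(j₁±m₁, j₂±m₂, J±M) = (6,0,1,4,5,2)
P² = 18432/7
sum k=0..0:
  [0] +1/96 = 1/96
S = 1/96
C² = P²·S² = 2/7 ; C = +0.534522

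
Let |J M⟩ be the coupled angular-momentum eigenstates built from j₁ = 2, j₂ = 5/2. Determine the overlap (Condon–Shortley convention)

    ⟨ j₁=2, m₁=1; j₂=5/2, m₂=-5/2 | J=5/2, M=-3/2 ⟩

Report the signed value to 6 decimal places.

√[6·2!2!3!/8! · 3!1!0!5!1!4!] = √(432/7)
  +(−1)^0/∏(0,2,1,0,1,3)! = 1/12  (running 1/12)
⟨..|..⟩ = √(432/7)·(1/12) = +0.654654

+√(3/7) ≈ +0.654654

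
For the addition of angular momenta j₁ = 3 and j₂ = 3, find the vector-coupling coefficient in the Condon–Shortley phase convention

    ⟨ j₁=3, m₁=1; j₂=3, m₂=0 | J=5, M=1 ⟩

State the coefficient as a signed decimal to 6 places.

j₁+j₂−J=1  J+j₁−j₂=5  J−j₁+j₂=5  j₁+j₂+J+1=12
(j₁±m₁, j₂±m₂, J±M) = (4,2,3,3,6,4)
P² = 69120/7
sum k=0..1:
  [0] +1/144 = 1/144
  [1] −1/288 = -1/288
S = 1/288
C² = P²·S² = 5/42 ; C = +0.345033

+√(5/42) = +0.345033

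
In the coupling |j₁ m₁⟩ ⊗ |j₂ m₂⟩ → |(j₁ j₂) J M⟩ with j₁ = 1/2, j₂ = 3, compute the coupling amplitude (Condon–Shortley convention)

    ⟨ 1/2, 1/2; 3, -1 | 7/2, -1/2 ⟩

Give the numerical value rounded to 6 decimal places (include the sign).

+√(3/7) ≈ +0.654654

√[8·0!1!6!/8! · 1!0!2!4!3!4!] = √(6912/7)
  +(−1)^0/∏(0,0,0,2,1,4)! = 1/48  (running 1/48)
⟨..|..⟩ = √(6912/7)·(1/48) = +0.654654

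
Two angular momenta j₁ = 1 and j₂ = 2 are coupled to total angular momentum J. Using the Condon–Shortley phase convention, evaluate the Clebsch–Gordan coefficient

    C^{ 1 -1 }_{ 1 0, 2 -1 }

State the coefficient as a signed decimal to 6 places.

-0.547723

√[3·2!0!2!/5! · 1!1!1!3!0!2!] = √(6/5)
  +(−1)^1/∏(1,1,0,0,0,2)! = -1/2  (running -1/2)
⟨..|..⟩ = √(6/5)·(-1/2) = -0.547723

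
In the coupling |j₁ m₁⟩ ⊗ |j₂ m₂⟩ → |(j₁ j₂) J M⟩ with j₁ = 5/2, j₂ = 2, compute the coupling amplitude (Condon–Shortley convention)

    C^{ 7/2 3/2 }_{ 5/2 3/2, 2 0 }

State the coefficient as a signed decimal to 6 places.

+√(2/7) = +0.534522

√[8·1!4!3!/9! · 4!1!2!2!5!2!] = √(512/7)
  +(−1)^0/∏(0,1,1,2,3,1)! = 1/12  (running 1/12)
  +(−1)^1/∏(1,0,0,1,4,2)! = -1/48  (running 1/16)
⟨..|..⟩ = √(512/7)·(1/16) = +0.534522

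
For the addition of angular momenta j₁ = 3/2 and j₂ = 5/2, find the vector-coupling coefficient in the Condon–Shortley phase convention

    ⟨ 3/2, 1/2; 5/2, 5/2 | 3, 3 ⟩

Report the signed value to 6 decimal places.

−√(5/8) ≈ -0.790569

triangle: 1!×2!×4!/8! = 48/40320
(j±m)!: 2!×1!×5!×0!×6!×0! = 172800
prefactor² = (2J+1)×Δ×N² = 1440
  k=1: −1/(1!×0!×0!×4!×2!×0!) = -1/48
Σ = -1/48  ⇒  CG² = 1440×(-1/48)² = 5/8
CG = −√(5/8) = -0.790569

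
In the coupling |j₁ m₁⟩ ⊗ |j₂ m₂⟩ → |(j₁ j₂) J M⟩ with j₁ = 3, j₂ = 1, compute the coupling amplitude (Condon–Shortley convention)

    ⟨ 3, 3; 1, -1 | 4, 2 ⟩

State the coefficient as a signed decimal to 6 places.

√[9·0!6!2!/9! · 6!0!0!2!6!2!] = √(518400/7)
  +(−1)^0/∏(0,0,0,0,6,2)! = 1/1440  (running 1/1440)
⟨..|..⟩ = √(518400/7)·(1/1440) = +0.188982

+√(1/28) = +0.188982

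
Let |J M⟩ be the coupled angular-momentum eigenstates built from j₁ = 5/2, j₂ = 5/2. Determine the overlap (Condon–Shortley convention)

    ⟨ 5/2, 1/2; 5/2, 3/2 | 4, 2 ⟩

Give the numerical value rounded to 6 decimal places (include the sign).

-0.422577  (= −√(5/28))

j₁+j₂−J=1  J+j₁−j₂=4  J−j₁+j₂=4  j₁+j₂+J+1=10
(j₁±m₁, j₂±m₂, J±M) = (3,2,4,1,6,2)
P² = 20736/35
sum k=0..1:
  [0] +1/96 = 1/96
  [1] −1/36 = -1/36
S = -5/288
C² = P²·S² = 5/28 ; C = -0.422577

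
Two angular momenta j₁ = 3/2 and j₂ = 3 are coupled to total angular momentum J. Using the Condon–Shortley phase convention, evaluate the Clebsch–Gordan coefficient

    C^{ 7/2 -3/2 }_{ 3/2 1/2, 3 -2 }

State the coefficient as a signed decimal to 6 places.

j₁+j₂−J=1  J+j₁−j₂=2  J−j₁+j₂=5  j₁+j₂+J+1=9
(j₁±m₁, j₂±m₂, J±M) = (2,1,1,5,2,5)
P² = 6400/21
sum k=0..1:
  [0] +1/24 = 1/24
  [1] −1/240 = -1/240
S = 3/80
C² = P²·S² = 3/7 ; C = +0.654654

+0.654654  (= +√(3/7))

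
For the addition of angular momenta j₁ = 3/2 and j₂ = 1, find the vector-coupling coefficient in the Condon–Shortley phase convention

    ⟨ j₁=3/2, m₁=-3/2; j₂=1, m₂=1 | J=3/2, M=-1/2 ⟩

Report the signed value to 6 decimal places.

j₁+j₂−J=1  J+j₁−j₂=2  J−j₁+j₂=1  j₁+j₂+J+1=5
(j₁±m₁, j₂±m₂, J±M) = (0,3,2,0,1,2)
P² = 8/5
sum k=1..1:
  [1] −1/2 = -1/2
S = -1/2
C² = P²·S² = 2/5 ; C = -0.632456

−√(2/5) ≈ -0.632456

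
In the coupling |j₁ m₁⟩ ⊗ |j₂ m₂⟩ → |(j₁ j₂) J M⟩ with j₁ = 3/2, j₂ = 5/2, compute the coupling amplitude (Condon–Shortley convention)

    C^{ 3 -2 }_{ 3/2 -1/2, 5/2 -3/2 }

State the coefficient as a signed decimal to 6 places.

+√(1/12) ≈ +0.288675

√[7·1!2!4!/8! · 1!2!1!4!1!5!] = √(48)
  +(−1)^0/∏(0,1,2,1,0,3)! = 1/12  (running 1/12)
  +(−1)^1/∏(1,0,1,0,1,4)! = -1/24  (running 1/24)
⟨..|..⟩ = √(48)·(1/24) = +0.288675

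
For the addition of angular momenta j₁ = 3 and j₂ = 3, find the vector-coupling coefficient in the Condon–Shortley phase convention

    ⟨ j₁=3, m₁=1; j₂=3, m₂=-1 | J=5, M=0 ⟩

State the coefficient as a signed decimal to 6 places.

j₁+j₂−J=1  J+j₁−j₂=5  J−j₁+j₂=5  j₁+j₂+J+1=12
(j₁±m₁, j₂±m₂, J±M) = (4,2,2,4,5,5)
P² = 76800/7
sum k=0..1:
  [0] +1/144 = 1/144
  [1] −1/576 = -1/576
S = 1/192
C² = P²·S² = 25/84 ; C = +0.545545

+√(25/84) = +0.545545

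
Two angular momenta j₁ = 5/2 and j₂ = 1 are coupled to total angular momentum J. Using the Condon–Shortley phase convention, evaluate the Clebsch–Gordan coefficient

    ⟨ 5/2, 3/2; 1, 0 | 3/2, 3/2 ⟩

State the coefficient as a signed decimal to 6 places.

−√(4/15) = -0.516398

triangle: 2!×3!×0!/6! = 12/720
(j±m)!: 4!×1!×1!×1!×3!×0! = 144
prefactor² = (2J+1)×Δ×N² = 48/5
  k=1: −1/(1!×1!×0!×0!×3!×0!) = -1/6
Σ = -1/6  ⇒  CG² = 48/5×(-1/6)² = 4/15
CG = −√(4/15) = -0.516398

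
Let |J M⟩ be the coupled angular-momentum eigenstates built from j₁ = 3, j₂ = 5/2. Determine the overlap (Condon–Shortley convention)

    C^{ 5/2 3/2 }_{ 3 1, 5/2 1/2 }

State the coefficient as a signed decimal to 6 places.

−√(1/35) ≈ -0.169031

√[6·3!3!2!/9! · 4!2!3!2!4!1!] = √(576/35)
  +(−1)^1/∏(1,2,1,2,2,0)! = -1/8  (running -1/8)
  +(−1)^2/∏(2,1,0,1,3,1)! = 1/12  (running -1/24)
⟨..|..⟩ = √(576/35)·(-1/24) = -0.169031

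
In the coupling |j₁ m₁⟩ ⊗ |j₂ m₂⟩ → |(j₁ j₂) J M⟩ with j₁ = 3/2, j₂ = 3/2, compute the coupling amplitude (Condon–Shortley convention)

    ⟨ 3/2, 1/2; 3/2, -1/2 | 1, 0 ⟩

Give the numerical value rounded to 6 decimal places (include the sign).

√[3·2!1!1!/5! · 2!1!1!2!1!1!] = √(1/5)
  +(−1)^0/∏(0,2,1,1,0,0)! = 1/2  (running 1/2)
  +(−1)^1/∏(1,1,0,0,1,1)! = -1  (running -1/2)
⟨..|..⟩ = √(1/5)·(-1/2) = -0.223607

-0.223607  (= −√(1/20))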